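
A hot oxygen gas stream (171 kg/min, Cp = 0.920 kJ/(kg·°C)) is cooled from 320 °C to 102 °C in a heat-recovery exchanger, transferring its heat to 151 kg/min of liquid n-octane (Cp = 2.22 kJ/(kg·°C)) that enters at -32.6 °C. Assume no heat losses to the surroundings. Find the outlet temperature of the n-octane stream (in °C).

T_c,out = 69.7 °C

Heat released by hot stream: Q = 171 × 0.920 × (320 − 102) = 34296 kJ/min
Energy balance on cold side (adiabatic exchanger): Q = ṁ_c·Cp_c·(T_c,out − T_c,in)
T_c,out = -32.6 + 34296/(151 × 2.22) = 69.708 °C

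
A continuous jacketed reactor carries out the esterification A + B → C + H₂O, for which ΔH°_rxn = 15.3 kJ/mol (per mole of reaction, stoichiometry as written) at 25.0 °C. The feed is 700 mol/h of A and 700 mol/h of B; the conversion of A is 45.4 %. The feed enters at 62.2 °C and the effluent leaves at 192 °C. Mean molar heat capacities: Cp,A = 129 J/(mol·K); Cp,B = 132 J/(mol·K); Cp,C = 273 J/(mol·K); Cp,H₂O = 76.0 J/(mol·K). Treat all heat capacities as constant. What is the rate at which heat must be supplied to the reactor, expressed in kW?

Extent of reaction ξ = 0.454 × 700 = 317.8 mol/h
Reaction term: ξ·ΔH°_rxn = 317.8 × 15.3 = 4862.3 kJ/h
Sensible, feed 62.2→25 °C: -6796.4 kJ/h
Outlet flows (mol/h): A 382.2, B 382.2, C 317.8, H₂O 317.8
Sensible, products 25→192 °C: 35181 kJ/h
Q = ΔH = 33247 kJ/h = 9.2353 kW
Heat supplied = 9.2353 kW

Q_in = 9.24 kW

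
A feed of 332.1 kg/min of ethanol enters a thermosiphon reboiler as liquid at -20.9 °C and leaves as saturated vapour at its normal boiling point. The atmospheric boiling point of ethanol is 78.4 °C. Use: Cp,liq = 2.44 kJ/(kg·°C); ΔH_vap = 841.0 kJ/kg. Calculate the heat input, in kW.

Q = 6000 kW

liquid -20.9→78.4 °C: 242.29 kJ/kg
vaporisation at 78.4 °C: 841 kJ/kg
Δh = 242.29 + 841 = 1083.3 kJ/kg
Q = ṁ·Δh = 332.1 kg/min × 1083.3 kJ/kg = 359760 kJ/min
|Q| = 5996 kW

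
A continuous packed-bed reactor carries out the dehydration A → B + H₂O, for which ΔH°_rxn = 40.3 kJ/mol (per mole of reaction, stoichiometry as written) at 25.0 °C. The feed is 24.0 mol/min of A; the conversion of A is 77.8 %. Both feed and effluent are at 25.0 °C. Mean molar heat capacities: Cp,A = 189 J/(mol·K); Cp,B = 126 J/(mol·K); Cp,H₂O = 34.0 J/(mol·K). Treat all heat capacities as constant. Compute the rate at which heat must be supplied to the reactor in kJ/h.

Q_in = 45100 kJ/h

Extent of reaction ξ = 0.778 × 24.0 = 18.672 mol/min
Reaction term: ξ·ΔH°_rxn = 18.672 × 40.3 = 752.48 kJ/min
Q = ΔH = 752.48 kJ/min = 12.541 kW
Heat supplied = 45149 kJ/h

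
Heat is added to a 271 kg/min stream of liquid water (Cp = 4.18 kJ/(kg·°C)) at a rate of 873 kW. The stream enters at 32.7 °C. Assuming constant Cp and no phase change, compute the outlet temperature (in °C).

Q = 873 kW = 52380 kJ/min
ΔT = Q/(ṁ·Cp) = 52380/(271×4.18) = 46.24 K
T_out = 32.7 + 46.24 = 78.94 °C

T_out = 78.9 °C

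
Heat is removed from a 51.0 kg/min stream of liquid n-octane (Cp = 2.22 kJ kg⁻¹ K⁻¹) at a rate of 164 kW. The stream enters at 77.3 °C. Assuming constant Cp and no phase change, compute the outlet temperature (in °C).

Q = 164 kW = 9840 kJ/min
ΔT = Q/(ṁ·Cp) = 9840/(51.0×2.22) = 86.91 K
T_out = 77.3 − 86.91 = -9.6104 °C

T_out = -9.61 °C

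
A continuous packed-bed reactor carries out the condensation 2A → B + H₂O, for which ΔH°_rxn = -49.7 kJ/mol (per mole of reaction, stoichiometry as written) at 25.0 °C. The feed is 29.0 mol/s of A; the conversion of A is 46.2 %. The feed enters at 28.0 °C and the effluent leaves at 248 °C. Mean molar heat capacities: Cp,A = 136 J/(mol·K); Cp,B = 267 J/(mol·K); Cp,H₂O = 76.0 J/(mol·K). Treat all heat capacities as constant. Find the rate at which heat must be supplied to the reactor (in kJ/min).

Extent of reaction ξ = 0.462 × 29.0 / 2 = 6.699 mol/s
Reaction term: ξ·ΔH°_rxn = 6.699 × -49.7 = -332.94 kJ/s
Sensible, feed 28.0→25 °C: -11.832 kJ/s
Outlet flows (mol/s): A 15.602, B 6.699, H₂O 6.699
Sensible, products 25→248 °C: 985.58 kJ/s
Q = ΔH = 640.8 kJ/s = 640.8 kW
Heat supplied = 38448 kJ/min

Q_in = 38400 kJ/min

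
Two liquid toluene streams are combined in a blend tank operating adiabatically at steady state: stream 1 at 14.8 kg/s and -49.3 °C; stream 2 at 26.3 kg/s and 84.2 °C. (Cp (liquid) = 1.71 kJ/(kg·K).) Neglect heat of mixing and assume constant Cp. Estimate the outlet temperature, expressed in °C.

T_out = 36.1 °C

Adiabatic, steady state ⇒ Σ ṁᵢCp,ᵢ(T_out − Tᵢ) = 0
Σ ṁᵢCp,ᵢTᵢ = 14.8×1.71×-49.3 + 26.3×1.71×84.2 = 2539
Σ ṁᵢCp,ᵢ = 14.8×1.71 + 26.3×1.71 = 70.281
T_out = 2539 / 70.281 = 36.127 °C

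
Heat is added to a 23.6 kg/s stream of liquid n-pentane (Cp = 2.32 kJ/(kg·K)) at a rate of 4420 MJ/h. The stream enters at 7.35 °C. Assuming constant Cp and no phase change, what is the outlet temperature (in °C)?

T_out = 29.8 °C

Q = 4420 MJ/h = 1227.8 kJ/s
ΔT = Q/(ṁ·Cp) = 1227.8/(23.6×2.32) = 22.424 K
T_out = 7.35 + 22.424 = 29.774 °C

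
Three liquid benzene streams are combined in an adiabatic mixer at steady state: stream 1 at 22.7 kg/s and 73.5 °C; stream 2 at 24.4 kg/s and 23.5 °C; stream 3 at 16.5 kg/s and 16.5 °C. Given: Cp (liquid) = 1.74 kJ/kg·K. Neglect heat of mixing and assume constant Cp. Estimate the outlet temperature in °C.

T_out = 39.5 °C

No heat crosses the boundary, so H_out = H_in.
Σ ṁᵢCp,ᵢTᵢ = 22.7×1.74×73.5 + 24.4×1.74×23.5 + 16.5×1.74×16.5 = 4374.5
Σ ṁᵢCp,ᵢ = 22.7×1.74 + 24.4×1.74 + 16.5×1.74 = 110.66
T_out = 4374.5 / 110.66 = 39.53 °C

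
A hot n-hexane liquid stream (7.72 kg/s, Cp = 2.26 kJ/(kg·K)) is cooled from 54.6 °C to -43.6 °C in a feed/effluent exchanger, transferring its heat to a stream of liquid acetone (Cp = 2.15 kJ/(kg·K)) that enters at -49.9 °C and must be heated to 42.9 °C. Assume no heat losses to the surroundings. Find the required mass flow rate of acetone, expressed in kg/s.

Heat released by hot stream: Q = 7.72 × 2.26 × (54.6 − -43.6) = 1713.3 kJ/s
Energy balance on cold side (adiabatic exchanger): Q = ṁ_c·Cp_c·(T_c,out − T_c,in)
ṁ_c = 1713.3 / [2.15 × (42.9 − -49.9)] = 8.5872 kg/s

ṁ_c = 8.59 kg/s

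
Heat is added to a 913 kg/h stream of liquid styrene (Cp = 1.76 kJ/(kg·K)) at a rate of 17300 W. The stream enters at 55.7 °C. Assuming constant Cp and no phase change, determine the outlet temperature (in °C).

Q = 17300 W = 62280 kJ/h
ΔT = Q/(ṁ·Cp) = 62280/(913×1.76) = 38.758 K
T_out = 55.7 + 38.758 = 94.458 °C

T_out = 94.5 °C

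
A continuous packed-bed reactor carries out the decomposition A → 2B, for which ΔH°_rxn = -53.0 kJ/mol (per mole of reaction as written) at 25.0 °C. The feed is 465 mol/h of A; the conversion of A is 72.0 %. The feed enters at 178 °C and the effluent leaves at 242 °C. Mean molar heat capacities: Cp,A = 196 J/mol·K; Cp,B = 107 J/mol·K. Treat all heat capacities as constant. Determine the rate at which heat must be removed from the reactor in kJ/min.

Extent of reaction ξ = 0.720 × 465 = 334.8 mol/h
Reaction term: ξ·ΔH°_rxn = 334.8 × -53.0 = -17744 kJ/h
Sensible, feed 178→25 °C: -13944 kJ/h
Outlet flows (mol/h): A 130.2, B 669.6
Sensible, products 25→242 °C: 21085 kJ/h
Q = ΔH = -10604 kJ/h = -2.9455 kW
Heat removed = 176.73 kJ/min

Q_out = 177 kJ/min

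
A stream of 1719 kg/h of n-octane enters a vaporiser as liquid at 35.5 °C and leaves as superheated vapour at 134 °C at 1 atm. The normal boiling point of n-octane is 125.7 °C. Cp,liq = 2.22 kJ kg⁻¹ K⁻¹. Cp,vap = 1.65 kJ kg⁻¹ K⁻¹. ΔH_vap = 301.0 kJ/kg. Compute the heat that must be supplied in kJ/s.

liquid 35.5→125.7 °C: 200.24 kJ/kg
vaporisation at 125.7 °C: 301 kJ/kg
vapour 125.7→134 °C: 13.695 kJ/kg
Δh = 200.24 + 301 + 13.695 = 514.94 kJ/kg
Q = ṁ·Δh = 1719 kg/h × 514.94 kJ/kg = 885180 kJ/h
|Q| = 245.88 kW

Q = 246 kJ/s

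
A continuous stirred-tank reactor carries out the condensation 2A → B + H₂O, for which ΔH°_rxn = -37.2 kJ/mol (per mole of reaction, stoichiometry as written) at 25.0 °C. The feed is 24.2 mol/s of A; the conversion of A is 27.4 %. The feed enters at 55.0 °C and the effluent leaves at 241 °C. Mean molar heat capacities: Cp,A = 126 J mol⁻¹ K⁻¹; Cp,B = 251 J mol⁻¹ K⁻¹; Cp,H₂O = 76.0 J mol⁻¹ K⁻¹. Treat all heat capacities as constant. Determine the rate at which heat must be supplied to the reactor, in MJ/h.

Q_in = 1790 MJ/h

Extent of reaction ξ = 0.274 × 24.2 / 2 = 3.3154 mol/s
Reaction term: ξ·ΔH°_rxn = 3.3154 × -37.2 = -123.33 kJ/s
Sensible, feed 55.0→25 °C: -91.476 kJ/s
Outlet flows (mol/s): A 17.569, B 3.3154, H₂O 3.3154
Sensible, products 25→241 °C: 712.34 kJ/s
Q = ΔH = 497.53 kJ/s = 497.53 kW
Heat supplied = 1791.1 MJ/h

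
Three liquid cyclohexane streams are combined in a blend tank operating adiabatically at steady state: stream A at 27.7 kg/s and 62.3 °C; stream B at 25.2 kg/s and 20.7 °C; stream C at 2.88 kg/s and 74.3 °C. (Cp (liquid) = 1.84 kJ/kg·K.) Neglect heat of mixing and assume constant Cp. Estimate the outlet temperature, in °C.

T_out = 44.1 °C

Energy balance with Q = 0: Σ ṁᵢCp,ᵢ(T_out − Tᵢ) = 0
T_out = Σ ṁᵢCp,ᵢTᵢ / Σ ṁᵢCp,ᵢ
      = 4528.9 / 102.64 = 44.126 °C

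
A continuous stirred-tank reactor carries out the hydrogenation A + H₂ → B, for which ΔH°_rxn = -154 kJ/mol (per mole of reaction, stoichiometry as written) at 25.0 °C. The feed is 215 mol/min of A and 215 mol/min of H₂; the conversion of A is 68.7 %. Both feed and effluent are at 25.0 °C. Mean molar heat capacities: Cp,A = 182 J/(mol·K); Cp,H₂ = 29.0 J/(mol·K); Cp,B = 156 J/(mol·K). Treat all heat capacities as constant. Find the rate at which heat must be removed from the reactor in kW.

Extent of reaction ξ = 0.687 × 215 = 147.71 mol/min
Reaction term: ξ·ΔH°_rxn = 147.71 × -154 = -22747 kJ/min
Q = ΔH = -22747 kJ/min = -379.11 kW
Heat removed = 379.11 kW

Q_out = 379 kW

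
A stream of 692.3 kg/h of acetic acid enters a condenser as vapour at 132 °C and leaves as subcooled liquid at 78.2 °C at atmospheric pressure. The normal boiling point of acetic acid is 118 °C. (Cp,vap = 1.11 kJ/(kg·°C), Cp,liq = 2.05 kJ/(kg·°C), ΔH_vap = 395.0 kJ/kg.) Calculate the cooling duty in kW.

vapour 132→118 °C: -15.54 kJ/kg
condensation at 118 °C: -395 kJ/kg
liquid 118→78.2 °C: -81.59 kJ/kg
Δh = -15.54 + -395 + -81.59 = -492.13 kJ/kg
Q = ṁ·Δh = 692.3 kg/h × -492.13 kJ/kg = -340700 kJ/h
|Q| = 94.639 kW

Q_c = 94.6 kW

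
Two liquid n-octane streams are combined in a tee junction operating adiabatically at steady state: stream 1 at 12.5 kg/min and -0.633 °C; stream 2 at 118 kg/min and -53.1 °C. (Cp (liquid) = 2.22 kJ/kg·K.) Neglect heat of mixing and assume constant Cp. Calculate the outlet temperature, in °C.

Adiabatic, steady state ⇒ Σ ṁᵢCp,ᵢ(T_out − Tᵢ) = 0
Σ ṁᵢCp,ᵢTᵢ = 12.5×2.22×-0.633 + 118×2.22×-53.1 = -13928
Σ ṁᵢCp,ᵢ = 12.5×2.22 + 118×2.22 = 289.71
T_out = -13928 / 289.71 = -48.074 °C

T_out = -48.1 °C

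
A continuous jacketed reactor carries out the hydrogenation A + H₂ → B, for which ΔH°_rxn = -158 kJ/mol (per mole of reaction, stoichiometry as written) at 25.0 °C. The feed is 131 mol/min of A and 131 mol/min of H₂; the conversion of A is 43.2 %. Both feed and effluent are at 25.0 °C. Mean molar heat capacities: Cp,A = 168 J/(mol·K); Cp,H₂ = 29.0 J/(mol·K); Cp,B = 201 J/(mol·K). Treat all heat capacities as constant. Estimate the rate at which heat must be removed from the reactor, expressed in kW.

Extent of reaction ξ = 0.432 × 131 = 56.592 mol/min
Reaction term: ξ·ΔH°_rxn = 56.592 × -158 = -8941.5 kJ/min
Q = ΔH = -8941.5 kJ/min = -149.03 kW
Heat removed = 149.03 kW

Q_out = 149 kW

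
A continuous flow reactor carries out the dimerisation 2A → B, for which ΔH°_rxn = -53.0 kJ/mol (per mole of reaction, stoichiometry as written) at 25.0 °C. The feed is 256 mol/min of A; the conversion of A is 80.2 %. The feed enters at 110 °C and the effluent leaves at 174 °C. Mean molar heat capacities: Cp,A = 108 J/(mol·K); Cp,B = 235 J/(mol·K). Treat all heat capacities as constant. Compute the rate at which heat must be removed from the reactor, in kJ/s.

Extent of reaction ξ = 0.802 × 256 / 2 = 102.66 mol/min
Reaction term: ξ·ΔH°_rxn = 102.66 × -53.0 = -5440.8 kJ/min
Sensible, feed 110→25 °C: -2350.1 kJ/min
Outlet flows (mol/min): A 50.688, B 102.66
Sensible, products 25→174 °C: 4410.2 kJ/min
Q = ΔH = -3380.7 kJ/min = -56.345 kW
Heat removed = 56.345 kJ/s

Q_out = 56.3 kJ/s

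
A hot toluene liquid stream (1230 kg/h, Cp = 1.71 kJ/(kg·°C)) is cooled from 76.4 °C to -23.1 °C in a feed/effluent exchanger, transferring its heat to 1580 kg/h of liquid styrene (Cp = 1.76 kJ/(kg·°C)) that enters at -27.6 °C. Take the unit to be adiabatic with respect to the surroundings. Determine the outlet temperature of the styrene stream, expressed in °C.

T_c,out = 47.7 °C

Heat released by hot stream: Q = 1230 × 1.71 × (76.4 − -23.1) = 209280 kJ/h
Energy balance on cold side (adiabatic exchanger): Q = ṁ_c·Cp_c·(T_c,out − T_c,in)
T_c,out = -27.6 + 209280/(1580 × 1.76) = 47.658 °C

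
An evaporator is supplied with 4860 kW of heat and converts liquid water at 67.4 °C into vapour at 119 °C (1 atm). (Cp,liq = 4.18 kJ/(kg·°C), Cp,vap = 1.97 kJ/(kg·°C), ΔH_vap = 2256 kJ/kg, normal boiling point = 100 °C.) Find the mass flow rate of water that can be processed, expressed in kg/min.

ṁ = 120 kg/min

Δh = 4.18×(100−67.4) + 2256 + 1.97×(119−100) = 2429.7 kJ/kg
Q = 4860 kW = 4860 kJ/s = 291600 kJ/min
ṁ = Q/Δh = 291600 / 2429.7 = 120.01 kg/min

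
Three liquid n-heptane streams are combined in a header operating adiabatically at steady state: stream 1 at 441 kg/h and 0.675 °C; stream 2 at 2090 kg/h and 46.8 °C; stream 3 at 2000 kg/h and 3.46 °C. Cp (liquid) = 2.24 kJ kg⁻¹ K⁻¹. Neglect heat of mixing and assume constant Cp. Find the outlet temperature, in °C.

T_out = 23.2 °C

Energy balance with Q = 0: Σ ṁᵢCp,ᵢ(T_out − Tᵢ) = 0
Σ ṁᵢCp,ᵢTᵢ = 441×2.24×0.675 + 2090×2.24×46.8 + 2000×2.24×3.46 = 235270
Σ ṁᵢCp,ᵢ = 441×2.24 + 2090×2.24 + 2000×2.24 = 10149
T_out = 235270 / 10149 = 23.18 °C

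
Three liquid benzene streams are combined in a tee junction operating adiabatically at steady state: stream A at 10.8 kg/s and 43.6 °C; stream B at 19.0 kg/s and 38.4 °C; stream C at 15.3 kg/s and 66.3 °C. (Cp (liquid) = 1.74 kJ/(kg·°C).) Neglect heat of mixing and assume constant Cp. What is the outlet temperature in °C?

T_out = 49.1 °C

Adiabatic, steady state ⇒ Σ ṁᵢCp,ᵢ(T_out − Tᵢ) = 0
T_out = Σ ṁᵢCp,ᵢTᵢ / Σ ṁᵢCp,ᵢ
      = 3853.9 / 78.474 = 49.11 °C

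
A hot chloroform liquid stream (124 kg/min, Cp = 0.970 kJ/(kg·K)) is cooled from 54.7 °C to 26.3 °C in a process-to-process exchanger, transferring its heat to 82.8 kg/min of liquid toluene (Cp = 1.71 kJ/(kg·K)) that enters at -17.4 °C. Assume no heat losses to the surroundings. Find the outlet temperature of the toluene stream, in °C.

T_c,out = 6.73 °C

Heat released by hot stream: Q = 124 × 0.970 × (54.7 − 26.3) = 3416 kJ/min
Energy balance on cold side (adiabatic exchanger): Q = ṁ_c·Cp_c·(T_c,out − T_c,in)
T_c,out = -17.4 + 3416/(82.8 × 1.71) = 6.726 °C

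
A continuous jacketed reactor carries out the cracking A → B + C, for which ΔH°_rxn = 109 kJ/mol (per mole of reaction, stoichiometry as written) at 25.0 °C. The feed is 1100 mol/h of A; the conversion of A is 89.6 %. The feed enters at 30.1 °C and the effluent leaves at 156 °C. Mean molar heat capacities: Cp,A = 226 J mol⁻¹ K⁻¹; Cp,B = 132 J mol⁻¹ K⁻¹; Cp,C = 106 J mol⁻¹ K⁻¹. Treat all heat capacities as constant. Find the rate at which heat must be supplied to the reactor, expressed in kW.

Extent of reaction ξ = 0.896 × 1100 = 985.6 mol/h
Reaction term: ξ·ΔH°_rxn = 985.6 × 109 = 107430 kJ/h
Sensible, feed 30.1→25 °C: -1267.9 kJ/h
Outlet flows (mol/h): A 114.4, B 985.6, C 985.6
Sensible, products 25→156 °C: 34116 kJ/h
Q = ΔH = 140280 kJ/h = 38.966 kW
Heat supplied = 38.966 kW

Q_in = 39.0 kW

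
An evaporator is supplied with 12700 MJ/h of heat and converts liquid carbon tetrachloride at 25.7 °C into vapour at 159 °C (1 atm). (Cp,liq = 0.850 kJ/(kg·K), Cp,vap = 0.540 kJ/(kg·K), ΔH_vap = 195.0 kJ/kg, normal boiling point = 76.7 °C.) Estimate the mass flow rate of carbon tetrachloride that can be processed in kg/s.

Δh = 0.850×(76.7−25.7) + 195.0 + 0.540×(159−76.7) = 282.79 kJ/kg
Q = 12700 MJ/h = 3527.8 kJ/s = 3527.8 kJ/s
ṁ = Q/Δh = 3527.8 / 282.79 = 12.475 kg/s

ṁ = 12.5 kg/s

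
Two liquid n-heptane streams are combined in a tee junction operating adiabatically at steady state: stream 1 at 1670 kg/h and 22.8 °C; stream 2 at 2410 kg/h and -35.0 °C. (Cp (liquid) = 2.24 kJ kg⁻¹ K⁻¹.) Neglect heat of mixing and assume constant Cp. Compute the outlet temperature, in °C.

T_out = -11.3 °C

Energy balance with Q = 0: Σ ṁᵢCp,ᵢ(T_out − Tᵢ) = 0
Σ ṁᵢCp,ᵢTᵢ = 1670×2.24×22.8 + 2410×2.24×-35.0 = -103650
Σ ṁᵢCp,ᵢ = 1670×2.24 + 2410×2.24 = 9139.2
T_out = -103650 / 9139.2 = -11.342 °C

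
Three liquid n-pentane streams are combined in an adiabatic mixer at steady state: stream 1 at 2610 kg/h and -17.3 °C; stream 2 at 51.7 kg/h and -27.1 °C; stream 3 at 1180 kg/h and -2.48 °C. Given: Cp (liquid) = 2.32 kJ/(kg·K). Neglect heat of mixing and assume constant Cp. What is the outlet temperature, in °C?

Adiabatic, steady state ⇒ Σ ṁᵢCp,ᵢ(T_out − Tᵢ) = 0
Σ ṁᵢCp,ᵢTᵢ = 2610×2.32×-17.3 + 51.7×2.32×-27.1 + 1180×2.32×-2.48 = -114790
Σ ṁᵢCp,ᵢ = 2610×2.32 + 51.7×2.32 + 1180×2.32 = 8912.7
T_out = -114790 / 8912.7 = -12.88 °C

T_out = -12.9 °C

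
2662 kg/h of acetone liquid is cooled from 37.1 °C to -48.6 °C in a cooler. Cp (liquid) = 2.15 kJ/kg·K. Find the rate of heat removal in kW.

Q = ṁ·Cp·ΔT = 2662 × 2.15 × (-48.6 − 37.1) = -490490 kJ/h
Converting: 490490 / 3600 s = 136.25 kW

Q_c = 136 kW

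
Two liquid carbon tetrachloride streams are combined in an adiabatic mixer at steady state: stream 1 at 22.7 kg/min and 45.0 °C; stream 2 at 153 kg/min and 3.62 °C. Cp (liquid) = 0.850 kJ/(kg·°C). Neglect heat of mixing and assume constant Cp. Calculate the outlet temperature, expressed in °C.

Adiabatic, steady state ⇒ Σ ṁᵢCp,ᵢ(T_out − Tᵢ) = 0
Σ ṁᵢCp,ᵢTᵢ = 22.7×0.850×45.0 + 153×0.850×3.62 = 1339.1
Σ ṁᵢCp,ᵢ = 22.7×0.850 + 153×0.850 = 149.34
T_out = 1339.1 / 149.34 = 8.9662 °C

T_out = 8.97 °C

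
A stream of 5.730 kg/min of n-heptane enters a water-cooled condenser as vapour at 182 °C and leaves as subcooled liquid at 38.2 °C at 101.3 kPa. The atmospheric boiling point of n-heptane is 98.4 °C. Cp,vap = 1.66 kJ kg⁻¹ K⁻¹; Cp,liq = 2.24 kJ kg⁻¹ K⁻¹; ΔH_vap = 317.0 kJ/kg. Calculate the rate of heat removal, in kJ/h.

vapour 182→98.4 °C: -138.78 kJ/kg
condensation at 98.4 °C: -317 kJ/kg
liquid 98.4→38.2 °C: -134.85 kJ/kg
Δh = -138.78 + -317 + -134.85 = -590.62 kJ/kg
Q = ṁ·Δh = 5.730 kg/min × -590.62 kJ/kg = -3384.3 kJ/min
|Q| = 56.405 kW = 203060 kJ/h

Q_c = 203000 kJ/h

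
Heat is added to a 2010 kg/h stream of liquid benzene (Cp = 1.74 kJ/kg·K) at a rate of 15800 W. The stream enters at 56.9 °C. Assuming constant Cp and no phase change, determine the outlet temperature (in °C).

T_out = 73.2 °C

Q = 15800 W = 56880 kJ/h
ΔT = Q/(ṁ·Cp) = 56880/(2010×1.74) = 16.264 K
T_out = 56.9 + 16.264 = 73.164 °C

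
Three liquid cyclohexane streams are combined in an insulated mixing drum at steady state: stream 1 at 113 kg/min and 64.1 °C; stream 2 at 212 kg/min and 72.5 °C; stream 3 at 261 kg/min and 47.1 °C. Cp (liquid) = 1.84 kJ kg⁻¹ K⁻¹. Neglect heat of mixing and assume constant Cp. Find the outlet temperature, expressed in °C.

Energy balance with Q = 0: Σ ṁᵢCp,ᵢ(T_out − Tᵢ) = 0
Σ ṁᵢCp,ᵢTᵢ = 113×1.84×64.1 + 212×1.84×72.5 + 261×1.84×47.1 = 64228
Σ ṁᵢCp,ᵢ = 113×1.84 + 212×1.84 + 261×1.84 = 1078.2
T_out = 64228 / 1078.2 = 59.567 °C

T_out = 59.6 °C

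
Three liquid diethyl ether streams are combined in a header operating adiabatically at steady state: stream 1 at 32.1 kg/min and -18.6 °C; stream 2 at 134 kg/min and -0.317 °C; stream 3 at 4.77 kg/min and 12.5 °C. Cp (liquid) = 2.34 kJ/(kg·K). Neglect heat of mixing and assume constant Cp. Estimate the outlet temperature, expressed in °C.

Energy balance with Q = 0: Σ ṁᵢCp,ᵢ(T_out − Tᵢ) = 0
T_out = Σ ṁᵢCp,ᵢTᵢ / Σ ṁᵢCp,ᵢ
      = -1357 / 399.84 = -3.3939 °C

T_out = -3.39 °C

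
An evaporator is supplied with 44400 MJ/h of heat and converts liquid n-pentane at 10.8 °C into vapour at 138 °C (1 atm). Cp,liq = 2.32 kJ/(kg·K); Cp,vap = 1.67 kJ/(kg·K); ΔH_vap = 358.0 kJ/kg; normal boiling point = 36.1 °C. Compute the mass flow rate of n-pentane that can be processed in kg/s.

ṁ = 21.0 kg/s

Δh = 2.32×(36.1−10.8) + 358.0 + 1.67×(138−36.1) = 586.87 kJ/kg
Q = 44400 MJ/h = 12333 kJ/s = 12333 kJ/s
ṁ = Q/Δh = 12333 / 586.87 = 21.015 kg/s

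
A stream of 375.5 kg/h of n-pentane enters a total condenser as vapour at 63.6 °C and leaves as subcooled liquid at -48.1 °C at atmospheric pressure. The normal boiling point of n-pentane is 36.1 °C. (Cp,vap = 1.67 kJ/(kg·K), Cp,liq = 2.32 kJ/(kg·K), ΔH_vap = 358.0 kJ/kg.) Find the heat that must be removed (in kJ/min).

vapour 63.6→36.1 °C: -45.925 kJ/kg
condensation at 36.1 °C: -358 kJ/kg
liquid 36.1→-48.1 °C: -195.34 kJ/kg
Δh = -45.925 + -358 + -195.34 = -599.27 kJ/kg
Q = ṁ·Δh = 375.5 kg/h × -599.27 kJ/kg = -225030 kJ/h
|Q| = 62.507 kW = 3750.4 kJ/min

Q_c = 3750 kJ/min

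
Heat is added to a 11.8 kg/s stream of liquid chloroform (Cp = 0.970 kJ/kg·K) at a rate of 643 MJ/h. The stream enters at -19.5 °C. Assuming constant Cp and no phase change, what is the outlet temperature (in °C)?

Q = 643 MJ/h = 178.61 kJ/s
ΔT = Q/(ṁ·Cp) = 178.61/(11.8×0.970) = 15.605 K
T_out = -19.5 + 15.605 = -3.8953 °C

T_out = -3.90 °C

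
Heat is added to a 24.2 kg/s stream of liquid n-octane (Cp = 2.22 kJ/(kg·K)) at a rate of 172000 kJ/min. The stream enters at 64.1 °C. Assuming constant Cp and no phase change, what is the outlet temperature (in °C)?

Q = 172000 kJ/min = 2866.7 kJ/s
ΔT = Q/(ṁ·Cp) = 2866.7/(24.2×2.22) = 53.359 K
T_out = 64.1 + 53.359 = 117.46 °C

T_out = 117 °C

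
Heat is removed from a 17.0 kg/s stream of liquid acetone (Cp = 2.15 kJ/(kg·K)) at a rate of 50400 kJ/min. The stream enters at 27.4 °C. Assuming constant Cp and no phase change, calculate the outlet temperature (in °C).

T_out = 4.42 °C

Q = 50400 kJ/min = 840 kJ/s
ΔT = Q/(ṁ·Cp) = 840/(17.0×2.15) = 22.982 K
T_out = 27.4 − 22.982 = 4.4178 °C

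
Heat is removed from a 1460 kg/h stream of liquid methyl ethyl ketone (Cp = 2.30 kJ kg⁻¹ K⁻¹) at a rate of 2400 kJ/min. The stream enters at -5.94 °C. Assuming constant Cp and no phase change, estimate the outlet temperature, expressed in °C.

Q = 2400 kJ/min = 144000 kJ/h
ΔT = Q/(ṁ·Cp) = 144000/(1460×2.30) = 42.883 K
T_out = -5.94 − 42.883 = -48.823 °C

T_out = -48.8 °C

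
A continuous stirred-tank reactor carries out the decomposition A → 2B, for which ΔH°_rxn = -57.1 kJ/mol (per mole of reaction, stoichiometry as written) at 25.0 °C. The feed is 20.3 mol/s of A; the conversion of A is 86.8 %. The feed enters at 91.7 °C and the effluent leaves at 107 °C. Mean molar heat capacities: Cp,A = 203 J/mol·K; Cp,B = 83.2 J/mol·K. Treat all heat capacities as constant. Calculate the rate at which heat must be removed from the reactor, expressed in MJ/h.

Extent of reaction ξ = 0.868 × 20.3 = 17.62 mol/s
Reaction term: ξ·ΔH°_rxn = 17.62 × -57.1 = -1006.1 kJ/s
Sensible, feed 91.7→25 °C: -274.86 kJ/s
Outlet flows (mol/s): A 2.6796, B 35.241
Sensible, products 25→107 °C: 285.03 kJ/s
Q = ΔH = -995.96 kJ/s = -995.96 kW
Heat removed = 3585.4 MJ/h

Q_out = 3590 MJ/h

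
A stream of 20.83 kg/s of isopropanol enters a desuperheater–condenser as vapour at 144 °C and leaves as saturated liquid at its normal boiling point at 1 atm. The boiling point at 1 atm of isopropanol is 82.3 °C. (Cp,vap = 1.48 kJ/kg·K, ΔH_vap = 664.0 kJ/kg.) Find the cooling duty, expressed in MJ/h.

vapour 144→82.3 °C: -91.316 kJ/kg
condensation at 82.3 °C: -664 kJ/kg
Δh = -91.316 + -664 = -755.32 kJ/kg
Q = ṁ·Δh = 20.83 kg/s × -755.32 kJ/kg = -15733 kJ/s
|Q| = 15733 kW = 56640 MJ/h

Q_c = 56600 MJ/h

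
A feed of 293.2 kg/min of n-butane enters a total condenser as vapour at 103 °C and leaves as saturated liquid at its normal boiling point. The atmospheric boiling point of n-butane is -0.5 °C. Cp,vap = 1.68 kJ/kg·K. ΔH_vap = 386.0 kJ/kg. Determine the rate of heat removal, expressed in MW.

vapour 103→-0.5 °C: -173.88 kJ/kg
condensation at -0.5 °C: -386 kJ/kg
Δh = -173.88 + -386 = -559.88 kJ/kg
Q = ṁ·Δh = 293.2 kg/min × -559.88 kJ/kg = -164160 kJ/min
|Q| = 2735.9 kW = 2.7359 MW

Q_c = 2.74 MW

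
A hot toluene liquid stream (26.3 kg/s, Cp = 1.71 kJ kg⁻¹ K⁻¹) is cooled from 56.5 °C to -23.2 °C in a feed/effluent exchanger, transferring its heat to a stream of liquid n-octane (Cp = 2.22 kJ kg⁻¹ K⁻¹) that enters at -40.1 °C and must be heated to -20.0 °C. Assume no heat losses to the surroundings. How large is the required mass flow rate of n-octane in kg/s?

Heat released by hot stream: Q = 26.3 × 1.71 × (56.5 − -23.2) = 3584.3 kJ/s
Energy balance on cold side (adiabatic exchanger): Q = ṁ_c·Cp_c·(T_c,out − T_c,in)
ṁ_c = 3584.3 / [2.22 × (-20.0 − -40.1)] = 80.327 kg/s

ṁ_c = 80.3 kg/s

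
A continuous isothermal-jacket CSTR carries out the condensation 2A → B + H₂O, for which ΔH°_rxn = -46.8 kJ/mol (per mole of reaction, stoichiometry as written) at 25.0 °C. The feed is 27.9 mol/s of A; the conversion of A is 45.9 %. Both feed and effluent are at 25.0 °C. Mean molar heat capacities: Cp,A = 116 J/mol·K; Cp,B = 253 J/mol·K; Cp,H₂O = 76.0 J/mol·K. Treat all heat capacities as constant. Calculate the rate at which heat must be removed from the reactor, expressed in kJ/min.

Q_out = 18000 kJ/min

Extent of reaction ξ = 0.459 × 27.9 / 2 = 6.4031 mol/s
Reaction term: ξ·ΔH°_rxn = 6.4031 × -46.8 = -299.66 kJ/s
Q = ΔH = -299.66 kJ/s = -299.66 kW
Heat removed = 17980 kJ/min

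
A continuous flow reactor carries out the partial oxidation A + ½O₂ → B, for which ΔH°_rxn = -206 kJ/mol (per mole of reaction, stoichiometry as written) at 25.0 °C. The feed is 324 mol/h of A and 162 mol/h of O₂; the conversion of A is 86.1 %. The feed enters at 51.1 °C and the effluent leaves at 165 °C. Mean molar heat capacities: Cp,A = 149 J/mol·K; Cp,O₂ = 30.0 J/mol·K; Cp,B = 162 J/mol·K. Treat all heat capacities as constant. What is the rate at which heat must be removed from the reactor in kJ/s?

Q_out = 14.3 kJ/s

Extent of reaction ξ = 0.861 × 324 = 278.96 mol/h
Reaction term: ξ·ΔH°_rxn = 278.96 × -206 = -57467 kJ/h
Sensible, feed 51.1→25 °C: -1386.8 kJ/h
Outlet flows (mol/h): A 45.036, O₂ 22.518, B 278.96
Sensible, products 25→165 °C: 7360.9 kJ/h
Q = ΔH = -51493 kJ/h = -14.303 kW
Heat removed = 14.303 kJ/s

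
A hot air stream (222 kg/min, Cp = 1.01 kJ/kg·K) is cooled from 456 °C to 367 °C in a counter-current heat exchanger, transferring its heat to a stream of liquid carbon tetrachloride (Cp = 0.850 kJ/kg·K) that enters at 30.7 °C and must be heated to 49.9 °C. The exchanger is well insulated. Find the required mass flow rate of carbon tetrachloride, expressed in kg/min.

ṁ_c = 1220 kg/min

Heat released by hot stream: Q = 222 × 1.01 × (456 − 367) = 19956 kJ/min
Energy balance on cold side (adiabatic exchanger): Q = ṁ_c·Cp_c·(T_c,out − T_c,in)
ṁ_c = 19956 / [0.850 × (49.9 − 30.7)] = 1222.8 kg/min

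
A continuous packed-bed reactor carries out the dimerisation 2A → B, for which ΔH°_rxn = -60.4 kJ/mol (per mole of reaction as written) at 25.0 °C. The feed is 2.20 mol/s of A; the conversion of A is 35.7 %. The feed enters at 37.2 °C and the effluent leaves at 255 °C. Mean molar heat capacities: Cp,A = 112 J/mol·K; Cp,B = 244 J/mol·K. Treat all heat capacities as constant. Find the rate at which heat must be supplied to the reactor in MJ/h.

Extent of reaction ξ = 0.357 × 2.20 / 2 = 0.3927 mol/s
Reaction term: ξ·ΔH°_rxn = 0.3927 × -60.4 = -23.719 kJ/s
Sensible, feed 37.2→25 °C: -3.0061 kJ/s
Outlet flows (mol/s): A 1.4146, B 0.3927
Sensible, products 25→255 °C: 58.478 kJ/s
Q = ΔH = 31.753 kJ/s = 31.753 kW
Heat supplied = 114.31 MJ/h

Q_in = 114 MJ/h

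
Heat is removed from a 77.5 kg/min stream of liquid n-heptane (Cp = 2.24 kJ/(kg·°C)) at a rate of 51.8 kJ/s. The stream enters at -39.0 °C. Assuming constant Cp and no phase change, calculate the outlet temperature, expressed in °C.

Q = 51.8 kJ/s = 3108 kJ/min
ΔT = Q/(ṁ·Cp) = 3108/(77.5×2.24) = 17.903 K
T_out = -39.0 − 17.903 = -56.903 °C

T_out = -56.9 °C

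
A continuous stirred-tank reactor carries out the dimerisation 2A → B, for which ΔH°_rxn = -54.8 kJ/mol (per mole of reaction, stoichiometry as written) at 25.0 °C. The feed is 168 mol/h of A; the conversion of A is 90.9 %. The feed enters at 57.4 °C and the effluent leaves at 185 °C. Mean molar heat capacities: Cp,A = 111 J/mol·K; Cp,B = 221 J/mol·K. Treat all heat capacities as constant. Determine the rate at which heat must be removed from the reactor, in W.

Q_out = 505 W

Extent of reaction ξ = 0.909 × 168 / 2 = 76.356 mol/h
Reaction term: ξ·ΔH°_rxn = 76.356 × -54.8 = -4184.3 kJ/h
Sensible, feed 57.4→25 °C: -604.2 kJ/h
Outlet flows (mol/h): A 15.288, B 76.356
Sensible, products 25→185 °C: 2971.5 kJ/h
Q = ΔH = -1817 kJ/h = -0.50473 kW
Heat removed = 504.73 W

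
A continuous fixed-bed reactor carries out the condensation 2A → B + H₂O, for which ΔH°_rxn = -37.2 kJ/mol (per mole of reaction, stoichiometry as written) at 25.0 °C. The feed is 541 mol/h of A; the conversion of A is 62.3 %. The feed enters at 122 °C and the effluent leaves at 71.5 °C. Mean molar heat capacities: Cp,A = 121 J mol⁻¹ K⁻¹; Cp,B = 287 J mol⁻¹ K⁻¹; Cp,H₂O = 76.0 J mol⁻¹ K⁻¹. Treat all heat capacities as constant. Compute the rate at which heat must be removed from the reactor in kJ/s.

Q_out = 2.40 kJ/s

Extent of reaction ξ = 0.623 × 541 / 2 = 168.52 mol/h
Reaction term: ξ·ΔH°_rxn = 168.52 × -37.2 = -6269 kJ/h
Sensible, feed 122→25 °C: -6349.7 kJ/h
Outlet flows (mol/h): A 203.96, B 168.52, H₂O 168.52
Sensible, products 25→71.5 °C: 3992.1 kJ/h
Q = ΔH = -8626.6 kJ/h = -2.3963 kW
Heat removed = 2.3963 kJ/s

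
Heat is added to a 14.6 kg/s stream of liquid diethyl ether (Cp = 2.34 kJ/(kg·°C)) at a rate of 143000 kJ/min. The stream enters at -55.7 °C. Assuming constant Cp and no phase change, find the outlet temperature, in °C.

T_out = 14.1 °C

Q = 143000 kJ/min = 2383.3 kJ/s
ΔT = Q/(ṁ·Cp) = 2383.3/(14.6×2.34) = 69.762 K
T_out = -55.7 + 69.762 = 14.062 °C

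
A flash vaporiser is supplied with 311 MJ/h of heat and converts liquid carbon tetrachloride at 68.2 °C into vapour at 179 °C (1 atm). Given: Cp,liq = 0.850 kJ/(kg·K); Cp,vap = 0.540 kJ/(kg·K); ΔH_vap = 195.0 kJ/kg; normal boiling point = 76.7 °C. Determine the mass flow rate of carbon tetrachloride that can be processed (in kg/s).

ṁ = 0.336 kg/s

Δh = 0.850×(76.7−68.2) + 195.0 + 0.540×(179−76.7) = 257.47 kJ/kg
Q = 311 MJ/h = 86.389 kJ/s = 86.389 kJ/s
ṁ = Q/Δh = 86.389 / 257.47 = 0.33553 kg/s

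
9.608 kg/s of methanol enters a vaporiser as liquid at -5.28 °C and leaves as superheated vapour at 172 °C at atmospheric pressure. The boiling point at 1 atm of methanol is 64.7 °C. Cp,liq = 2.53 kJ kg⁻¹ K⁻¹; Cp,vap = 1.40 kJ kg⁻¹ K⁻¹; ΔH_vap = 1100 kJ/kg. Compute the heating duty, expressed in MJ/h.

liquid -5.28→64.7 °C: 177.05 kJ/kg
vaporisation at 64.7 °C: 1100 kJ/kg
vapour 64.7→172 °C: 150.22 kJ/kg
Δh = 177.05 + 1100 + 150.22 = 1427.3 kJ/kg
Q = ṁ·Δh = 9.608 kg/s × 1427.3 kJ/kg = 13713 kJ/s
|Q| = 13713 kW = 49368 MJ/h

Q = 49400 MJ/h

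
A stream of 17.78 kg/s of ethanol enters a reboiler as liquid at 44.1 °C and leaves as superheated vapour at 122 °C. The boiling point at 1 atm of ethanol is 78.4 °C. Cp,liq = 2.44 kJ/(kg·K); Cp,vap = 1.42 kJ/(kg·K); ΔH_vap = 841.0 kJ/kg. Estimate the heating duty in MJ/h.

liquid 44.1→78.4 °C: 83.692 kJ/kg
vaporisation at 78.4 °C: 841 kJ/kg
vapour 78.4→122 °C: 61.912 kJ/kg
Δh = 83.692 + 841 + 61.912 = 986.6 kJ/kg
Q = ṁ·Δh = 17.78 kg/s × 986.6 kJ/kg = 17542 kJ/s
|Q| = 17542 kW = 63151 MJ/h

Q = 63200 MJ/h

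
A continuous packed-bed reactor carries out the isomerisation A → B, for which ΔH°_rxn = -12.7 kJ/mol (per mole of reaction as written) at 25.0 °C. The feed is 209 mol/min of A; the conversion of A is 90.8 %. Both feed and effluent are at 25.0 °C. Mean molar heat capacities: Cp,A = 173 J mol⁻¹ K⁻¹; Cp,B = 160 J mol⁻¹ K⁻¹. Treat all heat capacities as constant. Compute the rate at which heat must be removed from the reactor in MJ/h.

Q_out = 145 MJ/h

Extent of reaction ξ = 0.908 × 209 = 189.77 mol/min
Reaction term: ξ·ΔH°_rxn = 189.77 × -12.7 = -2410.1 kJ/min
Q = ΔH = -2410.1 kJ/min = -40.168 kW
Heat removed = 144.61 MJ/h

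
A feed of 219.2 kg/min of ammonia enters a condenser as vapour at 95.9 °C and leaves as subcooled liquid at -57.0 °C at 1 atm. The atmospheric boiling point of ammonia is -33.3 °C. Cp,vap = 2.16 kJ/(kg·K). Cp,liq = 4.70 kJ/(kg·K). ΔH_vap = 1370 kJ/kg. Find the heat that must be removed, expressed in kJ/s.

Q_c = 6430 kJ/s

vapour 95.9→-33.3 °C: -279.07 kJ/kg
condensation at -33.3 °C: -1370 kJ/kg
liquid -33.3→-57.0 °C: -111.39 kJ/kg
Δh = -279.07 + -1370 + -111.39 = -1760.5 kJ/kg
Q = ṁ·Δh = 219.2 kg/min × -1760.5 kJ/kg = -385890 kJ/min
|Q| = 6431.6 kW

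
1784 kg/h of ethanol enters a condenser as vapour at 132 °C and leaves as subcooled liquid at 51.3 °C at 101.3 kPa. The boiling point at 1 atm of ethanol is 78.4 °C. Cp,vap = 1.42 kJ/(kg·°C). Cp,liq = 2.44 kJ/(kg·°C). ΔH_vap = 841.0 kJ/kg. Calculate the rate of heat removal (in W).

vapour 132→78.4 °C: -76.112 kJ/kg
condensation at 78.4 °C: -841 kJ/kg
liquid 78.4→51.3 °C: -66.124 kJ/kg
Δh = -76.112 + -841 + -66.124 = -983.24 kJ/kg
Q = ṁ·Δh = 1784 kg/h × -983.24 kJ/kg = -1.7541e+06 kJ/h
|Q| = 487.25 kW = 487250 W

Q_c = 487000 W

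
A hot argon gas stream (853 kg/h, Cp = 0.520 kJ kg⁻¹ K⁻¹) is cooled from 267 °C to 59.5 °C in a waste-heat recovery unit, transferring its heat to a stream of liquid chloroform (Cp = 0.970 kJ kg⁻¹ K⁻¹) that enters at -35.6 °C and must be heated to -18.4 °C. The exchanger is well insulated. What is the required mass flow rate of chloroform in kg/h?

ṁ_c = 5520 kg/h

Heat released by hot stream: Q = 853 × 0.520 × (267 − 59.5) = 92039 kJ/h
Energy balance on cold side (adiabatic exchanger): Q = ṁ_c·Cp_c·(T_c,out − T_c,in)
ṁ_c = 92039 / [0.970 × (-18.4 − -35.6)] = 5516.6 kg/h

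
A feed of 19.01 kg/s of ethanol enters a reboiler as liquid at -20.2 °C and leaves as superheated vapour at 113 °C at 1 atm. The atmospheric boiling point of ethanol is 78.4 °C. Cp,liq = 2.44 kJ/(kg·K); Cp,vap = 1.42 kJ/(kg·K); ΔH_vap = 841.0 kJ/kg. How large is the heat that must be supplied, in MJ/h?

Q = 77400 MJ/h

liquid -20.2→78.4 °C: 240.58 kJ/kg
vaporisation at 78.4 °C: 841 kJ/kg
vapour 78.4→113 °C: 49.132 kJ/kg
Δh = 240.58 + 841 + 49.132 = 1130.7 kJ/kg
Q = ṁ·Δh = 19.01 kg/s × 1130.7 kJ/kg = 21495 kJ/s
|Q| = 21495 kW = 77382 MJ/h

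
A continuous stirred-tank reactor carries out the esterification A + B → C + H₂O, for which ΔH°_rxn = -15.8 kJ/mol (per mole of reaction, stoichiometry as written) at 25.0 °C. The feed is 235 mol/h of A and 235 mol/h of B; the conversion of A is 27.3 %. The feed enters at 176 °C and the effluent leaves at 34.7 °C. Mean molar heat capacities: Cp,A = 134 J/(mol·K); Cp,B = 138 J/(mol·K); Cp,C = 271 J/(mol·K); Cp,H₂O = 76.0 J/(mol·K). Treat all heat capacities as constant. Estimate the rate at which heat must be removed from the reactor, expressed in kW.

Q_out = 2.78 kW

Extent of reaction ξ = 0.273 × 235 = 64.155 mol/h
Reaction term: ξ·ΔH°_rxn = 64.155 × -15.8 = -1013.6 kJ/h
Sensible, feed 176→25 °C: -9651.9 kJ/h
Outlet flows (mol/h): A 170.84, B 170.84, C 64.155, H₂O 64.155
Sensible, products 25→34.7 °C: 666.7 kJ/h
Q = ΔH = -9998.9 kJ/h = -2.7775 kW
Heat removed = 2.7775 kW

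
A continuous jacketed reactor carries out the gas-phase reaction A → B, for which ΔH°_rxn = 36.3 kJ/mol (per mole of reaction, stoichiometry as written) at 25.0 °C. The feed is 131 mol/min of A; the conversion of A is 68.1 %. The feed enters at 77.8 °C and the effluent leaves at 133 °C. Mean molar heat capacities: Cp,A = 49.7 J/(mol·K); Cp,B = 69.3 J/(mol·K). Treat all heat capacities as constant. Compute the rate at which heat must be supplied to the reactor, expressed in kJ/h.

Q_in = 227000 kJ/h

Extent of reaction ξ = 0.681 × 131 = 89.211 mol/min
Reaction term: ξ·ΔH°_rxn = 89.211 × 36.3 = 3238.4 kJ/min
Sensible, feed 77.8→25 °C: -343.76 kJ/min
Outlet flows (mol/min): A 41.789, B 89.211
Sensible, products 25→133 °C: 892 kJ/min
Q = ΔH = 3786.6 kJ/min = 63.11 kW
Heat supplied = 227200 kJ/h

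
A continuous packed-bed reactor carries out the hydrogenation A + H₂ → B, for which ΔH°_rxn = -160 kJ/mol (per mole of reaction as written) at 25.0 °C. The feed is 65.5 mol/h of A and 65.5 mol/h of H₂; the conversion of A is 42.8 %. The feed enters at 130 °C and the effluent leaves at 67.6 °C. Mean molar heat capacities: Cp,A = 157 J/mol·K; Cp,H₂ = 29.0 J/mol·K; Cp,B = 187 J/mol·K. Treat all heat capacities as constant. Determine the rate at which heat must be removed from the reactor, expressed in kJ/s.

Q_out = 1.46 kJ/s

Extent of reaction ξ = 0.428 × 65.5 = 28.034 mol/h
Reaction term: ξ·ΔH°_rxn = 28.034 × -160 = -4485.4 kJ/h
Sensible, feed 130→25 °C: -1279.2 kJ/h
Outlet flows (mol/h): A 37.466, H₂ 37.466, B 28.034
Sensible, products 25→67.6 °C: 520.19 kJ/h
Q = ΔH = -5244.5 kJ/h = -1.4568 kW
Heat removed = 1.4568 kJ/s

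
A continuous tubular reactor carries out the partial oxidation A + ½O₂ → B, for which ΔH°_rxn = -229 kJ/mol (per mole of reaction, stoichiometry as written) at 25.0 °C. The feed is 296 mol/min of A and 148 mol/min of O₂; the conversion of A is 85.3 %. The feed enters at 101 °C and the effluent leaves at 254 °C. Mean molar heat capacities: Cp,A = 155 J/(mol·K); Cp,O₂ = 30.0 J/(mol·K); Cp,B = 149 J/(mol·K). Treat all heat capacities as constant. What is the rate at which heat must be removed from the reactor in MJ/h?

Q_out = 3080 MJ/h

Extent of reaction ξ = 0.853 × 296 = 252.49 mol/min
Reaction term: ξ·ΔH°_rxn = 252.49 × -229 = -57820 kJ/min
Sensible, feed 101→25 °C: -3824.3 kJ/min
Outlet flows (mol/min): A 43.512, O₂ 21.756, B 252.49
Sensible, products 25→254 °C: 10309 kJ/min
Q = ΔH = -51335 kJ/min = -855.58 kW
Heat removed = 3080.1 MJ/h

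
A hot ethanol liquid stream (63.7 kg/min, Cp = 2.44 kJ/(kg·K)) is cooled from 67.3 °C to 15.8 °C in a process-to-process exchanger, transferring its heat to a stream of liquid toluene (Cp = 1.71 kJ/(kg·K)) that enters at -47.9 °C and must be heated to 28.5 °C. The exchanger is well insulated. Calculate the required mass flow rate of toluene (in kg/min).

Heat released by hot stream: Q = 63.7 × 2.44 × (67.3 − 15.8) = 8004.5 kJ/min
Energy balance on cold side (adiabatic exchanger): Q = ṁ_c·Cp_c·(T_c,out − T_c,in)
ṁ_c = 8004.5 / [1.71 × (28.5 − -47.9)] = 61.27 kg/min

ṁ_c = 61.3 kg/min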